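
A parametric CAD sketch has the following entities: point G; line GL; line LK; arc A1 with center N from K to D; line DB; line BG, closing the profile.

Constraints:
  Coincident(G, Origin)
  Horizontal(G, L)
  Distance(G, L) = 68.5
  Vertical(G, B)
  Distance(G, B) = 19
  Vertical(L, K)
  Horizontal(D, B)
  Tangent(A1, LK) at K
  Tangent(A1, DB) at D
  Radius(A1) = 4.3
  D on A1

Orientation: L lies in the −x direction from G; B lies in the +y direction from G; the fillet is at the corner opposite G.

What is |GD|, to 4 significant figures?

66.95

G is at the origin; G and L share the same y with |GL| = 68.5 and L on the −x side, so L = (-68.50, 0.000). G and B share the same x with |GB| = 19.0 and B on the +y side, so B = (0.000, 19.00). The virtual corner opposite G is at (-68.50, 19.00). Since A1 is tangent to LK there, NK ⟂ LK and the tangent condition forces ND to be normal to DB, with radius 4.3, so the center N sits 4.3 in from both sides at N = (-64.20, 14.70). That places the tangent points at K = (-68.50, 14.70) on LK and D = (-64.20, 19.00) on DB. Then |GD| = |D − G| = 66.95.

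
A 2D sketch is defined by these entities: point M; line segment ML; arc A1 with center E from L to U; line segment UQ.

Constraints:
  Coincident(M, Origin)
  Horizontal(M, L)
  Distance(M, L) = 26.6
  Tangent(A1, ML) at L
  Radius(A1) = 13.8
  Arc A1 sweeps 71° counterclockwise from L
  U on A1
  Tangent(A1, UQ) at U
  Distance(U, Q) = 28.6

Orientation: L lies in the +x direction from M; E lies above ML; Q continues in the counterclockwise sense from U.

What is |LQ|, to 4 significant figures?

42.68

M is at the origin; M and L share the same y with |ML| = 26.6 and L on the +x side, so L = (26.60, 0.000). Tangency of A1 to ML means the radius EL is perpendicular to ML, so E = L + (0, 13.8) = (26.60, 13.80). On A1, L sits at bearing -90° from E; a 71° counterclockwise sweep puts U at bearing -19°, so U = E + 13.8·(cos -19°, sin -19°) = (39.65, 9.307). The tangent condition forces EU to be normal to UQ, so UQ runs along (−sin -19°, cos -19°); with |UQ| = 28.6, Q = (48.96, 36.35). Then |LQ| = |Q − L| = 42.68.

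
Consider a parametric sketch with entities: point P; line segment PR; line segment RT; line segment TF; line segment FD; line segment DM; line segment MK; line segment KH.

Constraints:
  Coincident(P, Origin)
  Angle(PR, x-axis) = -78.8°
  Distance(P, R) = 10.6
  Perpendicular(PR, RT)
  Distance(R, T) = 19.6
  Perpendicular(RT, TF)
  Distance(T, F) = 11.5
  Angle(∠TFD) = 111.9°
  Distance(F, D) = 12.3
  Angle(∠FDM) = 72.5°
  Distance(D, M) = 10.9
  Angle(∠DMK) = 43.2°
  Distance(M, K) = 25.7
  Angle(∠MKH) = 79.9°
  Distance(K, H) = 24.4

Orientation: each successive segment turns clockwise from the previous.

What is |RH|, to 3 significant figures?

38.0

∠DMK = 43.2° gives MK at 149° from the x-axis; with |MK| = 25.7, K = (-28.1, 6.61). ∠MKH = 79.9° gives KH at 48.7° from the x-axis; with |KH| = 24.4, H = (-12.0, 24.9). Then |RH| = |H − R| = 38.0.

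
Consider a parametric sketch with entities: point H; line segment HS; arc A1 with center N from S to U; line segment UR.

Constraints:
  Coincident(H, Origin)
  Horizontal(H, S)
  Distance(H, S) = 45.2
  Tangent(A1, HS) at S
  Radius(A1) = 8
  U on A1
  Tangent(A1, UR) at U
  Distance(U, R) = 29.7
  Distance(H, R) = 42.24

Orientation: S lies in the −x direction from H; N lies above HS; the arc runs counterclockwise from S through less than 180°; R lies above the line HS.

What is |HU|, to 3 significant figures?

38.1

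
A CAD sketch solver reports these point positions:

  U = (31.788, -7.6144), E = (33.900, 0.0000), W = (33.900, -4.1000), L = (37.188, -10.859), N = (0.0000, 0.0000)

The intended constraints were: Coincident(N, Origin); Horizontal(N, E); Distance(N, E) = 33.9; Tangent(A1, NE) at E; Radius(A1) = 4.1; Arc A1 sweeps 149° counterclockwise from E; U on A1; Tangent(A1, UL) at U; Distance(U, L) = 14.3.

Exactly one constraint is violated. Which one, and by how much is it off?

Distance(U, L) = 14.3 — off by 8.00.

N = (0.00, 0.00) ✓; N.y = 0.00, E.y = 0.00 ✓; |NE| = 33.90 ✓; ∠(WE, EN) = 90.00° ✓; |WE| = 4.100 ✓; bearing(W→U) − bearing(W→E) = 149.0° ✓; |WU| = 4.100 ✓; ∠(WU, UL) = 90.00° ✓; |UL| = 6.300 ✗.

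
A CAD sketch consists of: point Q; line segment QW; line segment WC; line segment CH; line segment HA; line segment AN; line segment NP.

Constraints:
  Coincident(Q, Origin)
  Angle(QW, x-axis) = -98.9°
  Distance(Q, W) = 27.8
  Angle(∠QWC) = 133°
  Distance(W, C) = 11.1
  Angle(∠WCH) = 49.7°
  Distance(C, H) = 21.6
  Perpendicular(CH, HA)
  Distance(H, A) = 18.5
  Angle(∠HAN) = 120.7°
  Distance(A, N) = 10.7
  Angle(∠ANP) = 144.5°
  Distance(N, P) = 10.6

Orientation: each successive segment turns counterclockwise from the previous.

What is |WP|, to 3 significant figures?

15.6

Q is at the origin; QW runs at -98.9° with length 27.8, so W = (-4.30, -27.5). ∠QWC = 133.0° gives WC at -51.9° from the x-axis; with |WC| = 11.1, C = (2.55, -36.2). ∠WCH = 49.7° gives CH at 78.4° from the x-axis; with |CH| = 21.6, H = (6.89, -15.0). CH is perpendicular to HA, so HA runs at 168°; with |HA| = 18.5, A = (-11.2, -11.3). ∠HAN = 120.7° gives AN at -132° from the x-axis; with |AN| = 10.7, N = (-18.4, -19.2). ∠ANP = 144.5° gives NP at -96.8° from the x-axis; with |NP| = 10.6, P = (-19.7, -29.8). Then |WP| = |P − W| = 15.6.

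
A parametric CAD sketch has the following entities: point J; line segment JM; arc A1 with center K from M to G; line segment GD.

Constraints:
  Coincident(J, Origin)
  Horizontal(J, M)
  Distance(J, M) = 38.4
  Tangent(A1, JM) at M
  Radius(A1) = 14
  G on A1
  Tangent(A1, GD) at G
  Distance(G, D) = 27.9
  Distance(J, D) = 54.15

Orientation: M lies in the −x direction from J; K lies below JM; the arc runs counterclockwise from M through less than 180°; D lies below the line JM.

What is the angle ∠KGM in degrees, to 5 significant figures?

24.893°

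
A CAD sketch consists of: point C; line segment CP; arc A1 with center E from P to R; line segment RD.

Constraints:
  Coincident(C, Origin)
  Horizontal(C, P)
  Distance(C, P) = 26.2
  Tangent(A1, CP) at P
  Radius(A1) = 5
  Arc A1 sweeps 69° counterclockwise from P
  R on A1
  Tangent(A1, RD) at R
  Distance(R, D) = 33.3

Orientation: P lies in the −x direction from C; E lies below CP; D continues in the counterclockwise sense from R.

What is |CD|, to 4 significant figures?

54.85

C is at the origin; C and P share the same y with |CP| = 26.2 and P on the −x side, so P = (-26.20, 0.000). Since A1 is tangent to CP there, EP ⟂ CP, so E = P + (0, -5) = (-26.20, -5.000). On A1, P sits at bearing 90° from E; a 69° counterclockwise sweep puts R at bearing 159°, so R = E + 5.0·(cos 159°, sin 159°) = (-30.87, -3.208). Since A1 is tangent to RD there, ER ⟂ RD, so RD runs along (−sin 159°, cos 159°); with |RD| = 33.3, D = (-42.80, -34.30). Then |CD| = |D − C| = 54.85.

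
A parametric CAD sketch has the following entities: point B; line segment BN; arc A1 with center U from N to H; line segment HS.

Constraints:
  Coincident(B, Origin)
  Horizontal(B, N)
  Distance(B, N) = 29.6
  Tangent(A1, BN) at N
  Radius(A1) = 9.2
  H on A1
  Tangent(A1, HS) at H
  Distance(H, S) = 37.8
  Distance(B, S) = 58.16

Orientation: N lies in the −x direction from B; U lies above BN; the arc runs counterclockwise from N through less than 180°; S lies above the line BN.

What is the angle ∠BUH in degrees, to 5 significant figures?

35.803°

Checks: B.y = 0.00, N.y = 0.00 ✓; |UH| = 9.200 ✓; ∠(UH, HS) = 90.00° ✓; |HS| = 37.80 ✓; |BS| = 58.16 ✓.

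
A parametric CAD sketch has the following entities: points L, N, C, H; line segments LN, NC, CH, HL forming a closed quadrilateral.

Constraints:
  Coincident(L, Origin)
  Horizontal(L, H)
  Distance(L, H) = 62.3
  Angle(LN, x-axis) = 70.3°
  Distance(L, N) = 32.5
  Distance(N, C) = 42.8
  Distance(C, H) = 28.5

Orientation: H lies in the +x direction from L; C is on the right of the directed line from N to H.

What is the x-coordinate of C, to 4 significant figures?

34.29

Checks: L = (0.00, 0.00) ✓; |NC| = 42.80 ✓; |CH| = 28.50 ✓.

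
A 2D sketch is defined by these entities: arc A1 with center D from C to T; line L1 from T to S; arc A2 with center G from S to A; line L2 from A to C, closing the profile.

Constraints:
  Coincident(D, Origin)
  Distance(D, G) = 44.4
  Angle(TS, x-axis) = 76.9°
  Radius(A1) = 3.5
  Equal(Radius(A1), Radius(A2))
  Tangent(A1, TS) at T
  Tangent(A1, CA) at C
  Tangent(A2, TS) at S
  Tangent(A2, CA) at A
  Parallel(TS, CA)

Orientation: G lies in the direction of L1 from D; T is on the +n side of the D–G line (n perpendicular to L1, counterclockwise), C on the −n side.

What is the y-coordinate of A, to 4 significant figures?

42.45

Tangency of A1 to both parallel lines with radius 3.5 puts T and C at D ± 3.5·n: T = (-3.409, 0.7933), C = (3.409, -0.7933). Equal radii place S and A the same way about G: S = G + 3.5·n = (6.654, 44.04), A = G − 3.5·n = (13.47, 42.45). So A.y = 42.45.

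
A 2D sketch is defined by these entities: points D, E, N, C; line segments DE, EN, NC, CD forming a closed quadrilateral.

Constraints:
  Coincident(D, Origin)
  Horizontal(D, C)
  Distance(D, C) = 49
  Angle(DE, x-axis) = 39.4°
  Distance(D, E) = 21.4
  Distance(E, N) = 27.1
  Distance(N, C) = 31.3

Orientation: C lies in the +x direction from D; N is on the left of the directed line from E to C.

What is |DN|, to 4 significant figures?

48.48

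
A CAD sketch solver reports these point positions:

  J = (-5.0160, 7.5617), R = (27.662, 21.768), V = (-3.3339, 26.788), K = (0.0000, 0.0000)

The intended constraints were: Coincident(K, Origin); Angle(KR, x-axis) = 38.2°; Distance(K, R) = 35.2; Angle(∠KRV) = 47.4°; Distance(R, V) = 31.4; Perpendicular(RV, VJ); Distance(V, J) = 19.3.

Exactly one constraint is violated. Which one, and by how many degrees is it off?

Perpendicular(RV, VJ) — off by 4.20°.

K = (0.00, 0.00) ✓; KR at 38.20° ✓; |KR| = 35.20 ✓; ∠KRV = 47.40° ✓; |RV| = 31.40 ✓; ∠(RV, VJ) = 94.20° ✗; |VJ| = 19.30 ✓.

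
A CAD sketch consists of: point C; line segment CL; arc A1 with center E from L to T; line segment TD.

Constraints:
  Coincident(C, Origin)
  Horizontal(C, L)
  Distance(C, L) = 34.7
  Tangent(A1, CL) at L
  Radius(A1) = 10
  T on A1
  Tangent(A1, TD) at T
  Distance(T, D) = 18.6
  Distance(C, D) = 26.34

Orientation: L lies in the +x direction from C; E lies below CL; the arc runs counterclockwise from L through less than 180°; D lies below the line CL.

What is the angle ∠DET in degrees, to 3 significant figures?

61.7°

Checks: |CL| = 34.70 ✓; ∠(EL, LC) = 90.00° ✓; |ET| = 10.00 ✓; ∠(ET, TD) = 90.00° ✓; |TD| = 18.60 ✓; |CD| = 26.34 ✓.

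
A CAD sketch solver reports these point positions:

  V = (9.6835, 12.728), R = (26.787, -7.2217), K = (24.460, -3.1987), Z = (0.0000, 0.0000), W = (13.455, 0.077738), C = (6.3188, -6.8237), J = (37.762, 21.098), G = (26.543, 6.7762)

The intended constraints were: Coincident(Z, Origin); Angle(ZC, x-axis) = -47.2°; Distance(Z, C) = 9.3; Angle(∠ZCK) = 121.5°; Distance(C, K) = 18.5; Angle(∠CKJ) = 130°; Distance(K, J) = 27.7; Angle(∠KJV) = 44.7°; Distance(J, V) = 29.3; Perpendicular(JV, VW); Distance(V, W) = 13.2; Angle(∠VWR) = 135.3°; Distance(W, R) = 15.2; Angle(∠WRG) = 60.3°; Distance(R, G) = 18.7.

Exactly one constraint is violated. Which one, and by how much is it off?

Distance(R, G) = 18.7 — off by 4.70.

Z = (0.00, 0.00) ✓; ZC at -47.20° ✓; |ZC| = 9.300 ✓; ∠ZCK = 121.5° ✓; |CK| = 18.50 ✓; ∠CKJ = 130.0° ✓; |KJ| = 27.70 ✓; ∠KJV = 44.70° ✓; |JV| = 29.30 ✓; ∠(JV, VW) = 90.00° ✓; |VW| = 13.20 ✓; ∠VWR = 135.3° ✓; |WR| = 15.20 ✓; ∠WRG = 60.30° ✓; |RG| = 14.00 ✗.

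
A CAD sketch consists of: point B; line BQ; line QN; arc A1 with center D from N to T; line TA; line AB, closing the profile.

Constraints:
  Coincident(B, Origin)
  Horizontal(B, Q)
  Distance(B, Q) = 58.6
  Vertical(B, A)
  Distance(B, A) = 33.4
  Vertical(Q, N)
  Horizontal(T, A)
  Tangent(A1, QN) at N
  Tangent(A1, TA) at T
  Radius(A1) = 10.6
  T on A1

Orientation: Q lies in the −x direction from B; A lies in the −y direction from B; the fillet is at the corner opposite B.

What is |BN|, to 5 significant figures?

62.879

The virtual corner opposite B is at (-58.600, -33.400). Tangency of A1 to QN means the radius DN is perpendicular to QN and the tangent condition forces DT to be normal to TA, with radius 10.6, so the center D sits 10.6 in from both sides at D = (-48.000, -22.800). That places the tangent points at N = (-58.600, -22.800) on QN and T = (-48.000, -33.400) on TA. Then |BN| = |N − B| = 62.879.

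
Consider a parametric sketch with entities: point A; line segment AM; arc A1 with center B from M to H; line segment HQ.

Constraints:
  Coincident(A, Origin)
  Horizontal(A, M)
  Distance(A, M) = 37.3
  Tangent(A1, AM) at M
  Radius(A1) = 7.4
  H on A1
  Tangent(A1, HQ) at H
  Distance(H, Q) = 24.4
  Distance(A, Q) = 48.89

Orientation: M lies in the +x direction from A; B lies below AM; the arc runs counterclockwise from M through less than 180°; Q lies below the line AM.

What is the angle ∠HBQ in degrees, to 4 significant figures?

73.13°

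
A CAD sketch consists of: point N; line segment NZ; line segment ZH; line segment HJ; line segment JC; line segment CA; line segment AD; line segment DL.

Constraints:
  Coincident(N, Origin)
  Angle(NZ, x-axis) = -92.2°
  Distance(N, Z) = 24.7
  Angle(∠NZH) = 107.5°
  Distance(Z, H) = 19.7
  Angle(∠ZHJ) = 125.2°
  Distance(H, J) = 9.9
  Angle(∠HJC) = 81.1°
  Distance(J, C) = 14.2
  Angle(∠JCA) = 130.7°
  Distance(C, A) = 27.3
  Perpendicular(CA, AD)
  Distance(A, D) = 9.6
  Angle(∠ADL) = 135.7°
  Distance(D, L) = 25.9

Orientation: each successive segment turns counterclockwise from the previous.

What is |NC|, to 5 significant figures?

22.099

N is at the origin; NZ runs at -92.2° with length 24.7, so Z = (-0.94818, -24.682). ∠NZH = 107.5° gives ZH at -19.700° from the x-axis; with |ZH| = 19.7, H = (17.599, -31.323). ∠ZHJ = 125.2° gives HJ at 35.100° from the x-axis; with |HJ| = 9.9, J = (25.698, -25.630). ∠HJC = 81.1° gives JC at 134.00° from the x-axis; with |JC| = 14.2, C = (15.834, -15.415). Then |NC| = |C − N| = 22.099.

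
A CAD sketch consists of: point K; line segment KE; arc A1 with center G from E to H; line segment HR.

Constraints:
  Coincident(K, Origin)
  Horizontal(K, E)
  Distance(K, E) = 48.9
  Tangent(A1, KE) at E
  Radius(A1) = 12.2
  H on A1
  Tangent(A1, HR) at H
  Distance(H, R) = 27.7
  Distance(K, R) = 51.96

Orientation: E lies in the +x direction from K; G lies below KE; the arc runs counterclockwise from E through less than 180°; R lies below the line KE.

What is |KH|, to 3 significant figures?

38.4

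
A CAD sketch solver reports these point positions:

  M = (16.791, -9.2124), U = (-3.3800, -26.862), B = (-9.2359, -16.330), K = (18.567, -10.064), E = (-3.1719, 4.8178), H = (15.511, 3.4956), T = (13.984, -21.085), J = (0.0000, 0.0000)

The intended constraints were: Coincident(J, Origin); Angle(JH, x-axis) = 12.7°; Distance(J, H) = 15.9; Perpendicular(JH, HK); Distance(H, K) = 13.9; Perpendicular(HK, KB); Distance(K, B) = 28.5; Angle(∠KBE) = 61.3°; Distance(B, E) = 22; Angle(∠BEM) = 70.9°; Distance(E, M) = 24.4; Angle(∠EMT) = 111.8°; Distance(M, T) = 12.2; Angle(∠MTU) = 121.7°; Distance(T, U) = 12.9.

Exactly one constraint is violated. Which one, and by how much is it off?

Distance(T, U) = 12.9 — off by 5.40.

J = (0.00, 0.00) ✓; JH at 12.70° ✓; |JH| = 15.90 ✓; ∠(JH, HK) = 90.00° ✓; |HK| = 13.90 ✓; ∠(HK, KB) = 90.00° ✓; |KB| = 28.50 ✓; ∠KBE = 61.30° ✓; |BE| = 22.00 ✓; ∠BEM = 70.90° ✓; |EM| = 24.40 ✓; ∠EMT = 111.8° ✓; |MT| = 12.20 ✓; ∠MTU = 121.7° ✓; |TU| = 18.30 ✗.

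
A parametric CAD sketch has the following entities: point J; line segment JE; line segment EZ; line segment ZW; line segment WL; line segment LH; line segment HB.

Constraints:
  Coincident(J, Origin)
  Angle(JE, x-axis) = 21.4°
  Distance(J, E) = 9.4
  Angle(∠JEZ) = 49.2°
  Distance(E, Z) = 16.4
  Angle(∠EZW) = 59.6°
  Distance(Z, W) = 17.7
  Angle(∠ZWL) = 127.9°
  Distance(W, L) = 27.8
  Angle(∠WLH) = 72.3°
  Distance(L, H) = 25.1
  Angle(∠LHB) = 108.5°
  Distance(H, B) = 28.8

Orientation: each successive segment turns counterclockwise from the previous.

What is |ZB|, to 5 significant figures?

10.588

∠WLH = 72.3° gives LH at 72.400° from the x-axis; with |LH| = 25.1, H = (25.326, 1.2574). ∠LHB = 108.5° gives HB at 143.90° from the x-axis; with |HB| = 28.8, B = (2.0557, 18.226). Then |ZB| = |B − Z| = 10.588.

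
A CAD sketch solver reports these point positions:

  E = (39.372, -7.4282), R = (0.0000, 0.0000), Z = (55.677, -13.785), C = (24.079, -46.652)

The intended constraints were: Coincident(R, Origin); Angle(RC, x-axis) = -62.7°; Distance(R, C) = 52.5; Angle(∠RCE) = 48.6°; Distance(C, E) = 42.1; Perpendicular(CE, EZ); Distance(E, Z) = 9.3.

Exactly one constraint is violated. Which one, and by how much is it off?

Distance(E, Z) = 9.3 — off by 8.20.

R = (0.00, 0.00) ✓; RC at -62.70° ✓; |RC| = 52.50 ✓; ∠RCE = 48.60° ✓; |CE| = 42.10 ✓; ∠(CE, EZ) = 90.00° ✓; |EZ| = 17.50 ✗.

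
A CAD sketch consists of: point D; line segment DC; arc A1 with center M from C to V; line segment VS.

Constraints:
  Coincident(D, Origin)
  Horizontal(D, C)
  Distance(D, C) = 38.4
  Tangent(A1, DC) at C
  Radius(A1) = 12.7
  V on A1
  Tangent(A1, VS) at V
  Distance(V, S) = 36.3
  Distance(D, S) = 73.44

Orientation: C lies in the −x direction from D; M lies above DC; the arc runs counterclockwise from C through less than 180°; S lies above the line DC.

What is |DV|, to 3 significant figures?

37.2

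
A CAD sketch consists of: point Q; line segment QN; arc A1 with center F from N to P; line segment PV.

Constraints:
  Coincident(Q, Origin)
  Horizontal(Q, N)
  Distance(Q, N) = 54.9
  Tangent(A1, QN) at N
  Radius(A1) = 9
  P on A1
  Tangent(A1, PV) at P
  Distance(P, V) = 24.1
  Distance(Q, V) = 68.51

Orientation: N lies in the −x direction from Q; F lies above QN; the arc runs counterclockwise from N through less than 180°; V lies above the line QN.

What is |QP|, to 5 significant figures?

49.033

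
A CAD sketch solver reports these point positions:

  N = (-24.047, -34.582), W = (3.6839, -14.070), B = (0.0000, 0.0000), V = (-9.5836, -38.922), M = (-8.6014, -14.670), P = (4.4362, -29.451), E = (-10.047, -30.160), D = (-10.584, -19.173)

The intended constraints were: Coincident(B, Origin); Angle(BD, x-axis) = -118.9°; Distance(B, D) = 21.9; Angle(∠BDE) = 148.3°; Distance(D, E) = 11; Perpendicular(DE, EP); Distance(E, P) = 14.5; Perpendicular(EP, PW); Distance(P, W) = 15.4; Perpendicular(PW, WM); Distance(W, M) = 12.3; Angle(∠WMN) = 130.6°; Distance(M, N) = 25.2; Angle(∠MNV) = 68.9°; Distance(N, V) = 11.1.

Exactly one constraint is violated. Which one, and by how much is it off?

Distance(N, V) = 11.1 — off by 4.00.

B = (0.00, 0.00) ✓; BD at -118.9° ✓; |BD| = 21.90 ✓; ∠BDE = 148.3° ✓; |DE| = 11.00 ✓; ∠(DE, EP) = 90.00° ✓; |EP| = 14.50 ✓; ∠(EP, PW) = 90.00° ✓; |PW| = 15.40 ✓; ∠(PW, WM) = 90.00° ✓; |WM| = 12.30 ✓; ∠WMN = 130.6° ✓; |MN| = 25.20 ✓; ∠MNV = 68.90° ✓; |NV| = 15.10 ✗.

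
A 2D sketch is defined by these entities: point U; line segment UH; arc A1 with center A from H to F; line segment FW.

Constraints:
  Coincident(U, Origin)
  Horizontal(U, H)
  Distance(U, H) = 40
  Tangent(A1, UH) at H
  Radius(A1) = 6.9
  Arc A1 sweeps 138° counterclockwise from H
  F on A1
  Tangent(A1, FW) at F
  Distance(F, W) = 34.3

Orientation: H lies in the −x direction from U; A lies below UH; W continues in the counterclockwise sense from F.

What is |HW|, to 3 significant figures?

40.7

On A1, H sits at bearing 90° from A; a 138° counterclockwise sweep puts F at bearing 228°, so F = A + 6.9·(cos 228°, sin 228°) = (-44.6, -12.0). Tangency of A1 to FW means the radius AF is perpendicular to FW, so FW runs along (−sin 228°, cos 228°); with |FW| = 34.3, W = (-19.1, -35.0). Then |HW| = |W − H| = 40.7.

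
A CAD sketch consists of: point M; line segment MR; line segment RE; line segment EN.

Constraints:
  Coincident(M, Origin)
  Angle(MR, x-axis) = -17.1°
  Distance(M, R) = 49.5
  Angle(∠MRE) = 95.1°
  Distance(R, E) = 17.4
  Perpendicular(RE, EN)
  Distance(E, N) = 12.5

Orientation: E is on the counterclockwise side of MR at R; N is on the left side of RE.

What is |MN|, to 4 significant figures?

42.78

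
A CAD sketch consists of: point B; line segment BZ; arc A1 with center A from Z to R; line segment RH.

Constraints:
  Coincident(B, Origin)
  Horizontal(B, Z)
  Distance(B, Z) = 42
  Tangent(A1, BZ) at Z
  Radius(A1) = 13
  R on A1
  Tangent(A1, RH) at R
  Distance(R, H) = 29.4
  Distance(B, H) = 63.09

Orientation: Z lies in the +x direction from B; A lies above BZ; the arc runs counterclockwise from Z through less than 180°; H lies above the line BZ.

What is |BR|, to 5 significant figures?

56.954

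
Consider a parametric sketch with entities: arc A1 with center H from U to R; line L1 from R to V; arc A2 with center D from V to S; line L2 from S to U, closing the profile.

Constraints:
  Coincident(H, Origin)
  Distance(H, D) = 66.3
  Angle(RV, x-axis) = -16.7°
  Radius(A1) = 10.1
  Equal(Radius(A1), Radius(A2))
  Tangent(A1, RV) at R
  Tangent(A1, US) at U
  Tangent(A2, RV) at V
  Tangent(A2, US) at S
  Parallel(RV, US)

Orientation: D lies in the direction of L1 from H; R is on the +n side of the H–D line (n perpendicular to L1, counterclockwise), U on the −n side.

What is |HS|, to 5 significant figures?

67.065

Tangency of A1 to both parallel lines with radius 10.1 puts R and U at H ± 10.1·n: R = (2.9023, 9.6740), U = (-2.9023, -9.6740). Equal radii place V and S the same way about D: V = D + 10.1·n = (66.406, -9.3780), S = D − 10.1·n = (60.601, -28.726). Then |HS| = |S − H| = 67.065.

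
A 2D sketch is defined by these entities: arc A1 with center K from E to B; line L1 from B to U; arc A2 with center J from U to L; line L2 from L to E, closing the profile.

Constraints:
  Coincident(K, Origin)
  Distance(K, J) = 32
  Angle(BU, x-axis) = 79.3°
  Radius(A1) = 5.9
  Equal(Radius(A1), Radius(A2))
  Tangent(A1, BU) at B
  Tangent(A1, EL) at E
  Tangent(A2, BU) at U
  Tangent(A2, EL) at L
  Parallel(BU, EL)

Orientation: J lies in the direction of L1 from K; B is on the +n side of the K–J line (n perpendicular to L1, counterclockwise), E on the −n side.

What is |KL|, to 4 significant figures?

32.54

The slot axis is L1's direction at 79.3°, so u = (cos 79.3°, sin 79.3°) = (0.1857, 0.9826) and n = (−sin 79.3°, cos 79.3°) = (-0.9826, 0.1857). K is at the origin and J lies 32.0 along u from K, so J = 32.0·u = (5.941, 31.44). Tangency of A1 to both parallel lines with radius 5.9 puts B and E at K ± 5.9·n: B = (-5.797, 1.095), E = (5.797, -1.095). Equal radii place U and L the same way about J: U = J + 5.9·n = (0.1439, 32.54), L = J − 5.9·n = (11.74, 30.35). Then |KL| = |L − K| = 32.54.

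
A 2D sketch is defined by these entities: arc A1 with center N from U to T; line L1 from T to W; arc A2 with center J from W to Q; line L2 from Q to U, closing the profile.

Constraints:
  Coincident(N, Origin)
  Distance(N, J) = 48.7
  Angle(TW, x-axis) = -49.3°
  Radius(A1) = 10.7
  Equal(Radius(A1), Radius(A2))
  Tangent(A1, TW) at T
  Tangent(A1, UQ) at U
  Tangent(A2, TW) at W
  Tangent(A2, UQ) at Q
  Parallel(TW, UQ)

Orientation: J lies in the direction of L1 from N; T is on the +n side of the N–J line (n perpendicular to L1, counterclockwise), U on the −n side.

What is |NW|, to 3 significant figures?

49.9

The slot axis is L1's direction at -49.3°, so u = (cos -49.3°, sin -49.3°) = (0.652, -0.758) and n = (−sin -49.3°, cos -49.3°) = (0.758, 0.652). N is at the origin and J lies 48.7 along u from N, so J = 48.7·u = (31.8, -36.9). Tangency of A1 to both parallel lines with radius 10.7 puts T and U at N ± 10.7·n: T = (8.11, 6.98), U = (-8.11, -6.98). Equal radii place W and Q the same way about J: W = J + 10.7·n = (39.9, -29.9), Q = J − 10.7·n = (23.6, -43.9). Then |NW| = |W − N| = 49.9.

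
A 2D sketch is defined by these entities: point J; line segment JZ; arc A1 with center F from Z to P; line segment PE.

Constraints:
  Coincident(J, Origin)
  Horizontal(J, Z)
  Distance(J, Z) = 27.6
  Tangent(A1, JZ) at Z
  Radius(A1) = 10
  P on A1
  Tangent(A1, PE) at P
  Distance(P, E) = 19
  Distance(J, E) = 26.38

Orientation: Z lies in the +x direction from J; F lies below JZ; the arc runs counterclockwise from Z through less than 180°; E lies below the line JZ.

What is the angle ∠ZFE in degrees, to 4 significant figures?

130.3°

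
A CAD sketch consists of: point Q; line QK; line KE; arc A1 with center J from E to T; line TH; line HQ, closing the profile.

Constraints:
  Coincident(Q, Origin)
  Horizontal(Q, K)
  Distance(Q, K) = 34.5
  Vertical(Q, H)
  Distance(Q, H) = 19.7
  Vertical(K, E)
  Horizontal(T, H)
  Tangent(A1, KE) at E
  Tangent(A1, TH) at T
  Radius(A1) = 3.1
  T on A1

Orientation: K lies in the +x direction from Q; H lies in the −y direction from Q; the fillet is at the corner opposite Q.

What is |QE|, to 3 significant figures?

38.3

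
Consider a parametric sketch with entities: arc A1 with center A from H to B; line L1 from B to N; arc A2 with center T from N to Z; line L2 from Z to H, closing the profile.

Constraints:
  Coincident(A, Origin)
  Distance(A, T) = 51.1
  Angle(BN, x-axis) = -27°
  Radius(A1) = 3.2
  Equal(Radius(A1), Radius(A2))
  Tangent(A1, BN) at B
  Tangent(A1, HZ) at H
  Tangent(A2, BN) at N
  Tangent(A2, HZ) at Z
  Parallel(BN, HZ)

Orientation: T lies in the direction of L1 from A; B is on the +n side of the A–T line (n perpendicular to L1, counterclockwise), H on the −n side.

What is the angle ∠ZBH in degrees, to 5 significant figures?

82.861°

The slot axis is L1's direction at -27.0°, so u = (cos -27.0°, sin -27.0°) = (0.89101, -0.45399) and n = (−sin -27.0°, cos -27.0°) = (0.45399, 0.89101). A is at the origin and T lies 51.1 along u from A, so T = 51.1·u = (45.530, -23.199). Tangency of A1 to both parallel lines with radius 3.2 puts B and H at A ± 3.2·n: B = (1.4528, 2.8512), H = (-1.4528, -2.8512). Equal radii place N and Z the same way about T: N = T + 3.2·n = (46.983, -20.348), Z = T − 3.2·n = (44.078, -26.050). Then cos ∠ZBH = BZ·BH / (|BZ||BH|), giving 82.861°.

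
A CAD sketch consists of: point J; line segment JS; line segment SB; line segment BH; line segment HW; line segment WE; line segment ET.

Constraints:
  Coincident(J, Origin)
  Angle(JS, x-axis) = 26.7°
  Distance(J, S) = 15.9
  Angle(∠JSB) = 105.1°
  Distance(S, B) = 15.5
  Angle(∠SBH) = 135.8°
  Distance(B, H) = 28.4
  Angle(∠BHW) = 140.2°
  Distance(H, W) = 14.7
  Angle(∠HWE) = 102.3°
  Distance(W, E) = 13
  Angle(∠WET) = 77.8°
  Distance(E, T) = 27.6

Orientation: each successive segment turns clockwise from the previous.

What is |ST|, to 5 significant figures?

24.731

J is at the origin; JS runs at 26.7° with length 15.9, so S = (14.205, 7.1442). ∠JSB = 105.1° gives SB at -48.200° from the x-axis; with |SB| = 15.5, B = (24.536, -4.4107). ∠SBH = 135.8° gives BH at -92.400° from the x-axis; with |BH| = 28.4, H = (23.347, -32.786). ∠BHW = 140.2° gives HW at -132.20° from the x-axis; with |HW| = 14.7, W = (13.472, -43.676). ∠HWE = 102.3° gives WE at 150.10° from the x-axis; with |WE| = 13.0, E = (2.2026, -37.195). ∠WET = 77.8° gives ET at 47.900° from the x-axis; with |ET| = 27.6, T = (20.706, -16.717). Then |ST| = |T − S| = 24.731.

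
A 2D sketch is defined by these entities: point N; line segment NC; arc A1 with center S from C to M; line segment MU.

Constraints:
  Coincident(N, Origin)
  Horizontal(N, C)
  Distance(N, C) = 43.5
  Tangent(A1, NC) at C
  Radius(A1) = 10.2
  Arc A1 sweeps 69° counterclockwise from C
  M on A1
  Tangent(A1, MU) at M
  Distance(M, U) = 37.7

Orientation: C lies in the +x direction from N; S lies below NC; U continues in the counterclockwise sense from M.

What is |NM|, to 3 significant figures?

34.6

N is at the origin; N and C share the same y with |NC| = 43.5 and C on the +x side, so C = (43.5, 0.00). The tangent condition forces SC to be normal to NC, so S = C + (0, -10.2) = (43.5, -10.2). On A1, C sits at bearing 90° from S; a 69° counterclockwise sweep puts M at bearing 159°, so M = S + 10.2·(cos 159°, sin 159°) = (34.0, -6.54). Then |NM| = |M − N| = 34.6.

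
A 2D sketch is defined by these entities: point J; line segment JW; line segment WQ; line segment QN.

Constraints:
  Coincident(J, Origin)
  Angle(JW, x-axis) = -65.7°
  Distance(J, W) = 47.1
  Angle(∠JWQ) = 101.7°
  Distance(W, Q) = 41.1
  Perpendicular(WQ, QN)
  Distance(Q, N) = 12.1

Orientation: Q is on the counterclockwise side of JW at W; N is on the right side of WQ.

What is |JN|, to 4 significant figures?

77.17

J is at the origin; JW runs at -65.7° with length 47.1, so W = 47.1·(cos -65.7°, sin -65.7°) = (19.38, -42.93). ∠JWQ = 101.7°, so WQ runs at -65.7° + (180° − 101.7°) = 12.60° from the x-axis; with |WQ| = 41.1, Q = W + 41.1·(cos 12.60°, sin 12.60°) = (59.49, -33.96). The perpendicularity gives QN at right angles to WQ; with |QN| = 12.1 on the right of WQ, N = Q + 12.1·(0.2181, -0.9759) = (62.13, -45.77). Then |JN| = |N − J| = 77.17.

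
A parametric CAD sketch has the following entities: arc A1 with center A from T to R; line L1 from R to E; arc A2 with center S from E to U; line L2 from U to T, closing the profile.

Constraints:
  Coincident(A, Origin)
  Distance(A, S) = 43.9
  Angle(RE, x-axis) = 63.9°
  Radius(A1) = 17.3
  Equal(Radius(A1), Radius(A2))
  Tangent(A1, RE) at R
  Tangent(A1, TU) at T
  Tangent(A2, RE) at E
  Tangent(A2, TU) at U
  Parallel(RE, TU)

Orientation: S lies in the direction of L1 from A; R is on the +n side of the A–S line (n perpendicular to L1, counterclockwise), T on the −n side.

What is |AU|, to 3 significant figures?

47.2

The slot axis is L1's direction at 63.9°, so u = (cos 63.9°, sin 63.9°) = (0.440, 0.898) and n = (−sin 63.9°, cos 63.9°) = (-0.898, 0.440). A is at the origin and S lies 43.9 along u from A, so S = 43.9·u = (19.3, 39.4). Tangency of A1 to both parallel lines with radius 17.3 puts R and T at A ± 17.3·n: R = (-15.5, 7.61), T = (15.5, -7.61). Equal radii place E and U the same way about S: E = S + 17.3·n = (3.78, 47.0), U = S − 17.3·n = (34.8, 31.8). Then |AU| = |U − A| = 47.2.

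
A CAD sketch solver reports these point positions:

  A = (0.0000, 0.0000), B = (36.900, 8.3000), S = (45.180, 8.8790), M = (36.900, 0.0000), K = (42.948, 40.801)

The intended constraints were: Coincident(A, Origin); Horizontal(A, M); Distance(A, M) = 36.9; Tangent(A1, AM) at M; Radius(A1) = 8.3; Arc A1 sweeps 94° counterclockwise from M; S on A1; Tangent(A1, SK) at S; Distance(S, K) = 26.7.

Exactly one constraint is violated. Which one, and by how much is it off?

Distance(S, K) = 26.7 — off by 5.30.

A = (0.00, 0.00) ✓; A.y = 0.00, M.y = 0.00 ✓; |AM| = 36.90 ✓; ∠(BM, MA) = 90.00° ✓; |BM| = 8.300 ✓; bearing(B→S) − bearing(B→M) = 94.00° ✓; |BS| = 8.300 ✓; ∠(BS, SK) = 90.00° ✓; |SK| = 32.00 ✗.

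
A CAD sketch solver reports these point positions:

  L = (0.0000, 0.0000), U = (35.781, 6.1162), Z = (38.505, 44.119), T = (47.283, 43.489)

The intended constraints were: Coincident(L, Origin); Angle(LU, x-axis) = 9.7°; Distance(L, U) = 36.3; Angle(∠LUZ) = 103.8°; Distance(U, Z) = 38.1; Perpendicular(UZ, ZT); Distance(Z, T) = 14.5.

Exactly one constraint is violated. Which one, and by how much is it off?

Distance(Z, T) = 14.5 — off by 5.70.

L = (0.00, 0.00) ✓; LU at 9.700° ✓; |LU| = 36.30 ✓; ∠LUZ = 103.8° ✓; |UZ| = 38.10 ✓; ∠(UZ, ZT) = 90.01° ✓; |ZT| = 8.801 ✗.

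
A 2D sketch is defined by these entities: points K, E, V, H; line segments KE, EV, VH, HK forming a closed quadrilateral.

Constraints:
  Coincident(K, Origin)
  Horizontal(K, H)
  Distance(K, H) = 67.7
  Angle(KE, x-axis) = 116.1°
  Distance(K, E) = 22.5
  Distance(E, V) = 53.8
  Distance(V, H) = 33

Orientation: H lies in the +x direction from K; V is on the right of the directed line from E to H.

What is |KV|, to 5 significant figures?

36.694

Checks: |EV| = 53.80 ✓; |VH| = 33.00 ✓.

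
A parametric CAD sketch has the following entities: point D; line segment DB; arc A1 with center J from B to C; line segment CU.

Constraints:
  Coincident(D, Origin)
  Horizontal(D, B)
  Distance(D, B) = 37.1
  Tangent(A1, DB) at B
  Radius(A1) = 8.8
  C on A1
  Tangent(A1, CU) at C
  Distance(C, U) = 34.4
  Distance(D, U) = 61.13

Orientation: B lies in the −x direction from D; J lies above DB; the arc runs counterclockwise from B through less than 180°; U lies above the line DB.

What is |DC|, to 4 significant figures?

31.50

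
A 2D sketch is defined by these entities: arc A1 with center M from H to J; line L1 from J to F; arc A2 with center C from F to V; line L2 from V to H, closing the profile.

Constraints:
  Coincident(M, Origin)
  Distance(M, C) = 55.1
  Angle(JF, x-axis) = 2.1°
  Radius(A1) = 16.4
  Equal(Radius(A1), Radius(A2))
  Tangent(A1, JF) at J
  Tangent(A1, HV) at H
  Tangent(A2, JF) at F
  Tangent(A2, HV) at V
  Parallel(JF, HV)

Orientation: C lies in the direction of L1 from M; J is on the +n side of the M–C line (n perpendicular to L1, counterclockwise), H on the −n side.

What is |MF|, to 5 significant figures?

57.489

The slot axis is L1's direction at 2.1°, so u = (cos 2.1°, sin 2.1°) = (0.99933, 0.036644) and n = (−sin 2.1°, cos 2.1°) = (-0.036644, 0.99933). M is at the origin and C lies 55.1 along u from M, so C = 55.1·u = (55.063, 2.0191). Tangency of A1 to both parallel lines with radius 16.4 puts J and H at M ± 16.4·n: J = (-0.60096, 16.389), H = (0.60096, -16.389). Equal radii place F and V the same way about C: F = C + 16.4·n = (54.462, 18.408), V = C − 16.4·n = (55.664, -14.370). Then |MF| = |F − M| = 57.489.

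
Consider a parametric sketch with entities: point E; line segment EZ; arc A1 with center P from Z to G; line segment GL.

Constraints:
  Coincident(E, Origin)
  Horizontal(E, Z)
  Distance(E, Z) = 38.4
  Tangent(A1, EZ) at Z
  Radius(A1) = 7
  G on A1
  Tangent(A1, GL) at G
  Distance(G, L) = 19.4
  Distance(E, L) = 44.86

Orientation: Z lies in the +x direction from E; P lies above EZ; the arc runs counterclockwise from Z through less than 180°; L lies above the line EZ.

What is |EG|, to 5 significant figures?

45.755

Checks: |PG| = 7.000 ✓; ∠(PG, GL) = 90.00° ✓; |GL| = 19.40 ✓; |EL| = 44.86 ✓.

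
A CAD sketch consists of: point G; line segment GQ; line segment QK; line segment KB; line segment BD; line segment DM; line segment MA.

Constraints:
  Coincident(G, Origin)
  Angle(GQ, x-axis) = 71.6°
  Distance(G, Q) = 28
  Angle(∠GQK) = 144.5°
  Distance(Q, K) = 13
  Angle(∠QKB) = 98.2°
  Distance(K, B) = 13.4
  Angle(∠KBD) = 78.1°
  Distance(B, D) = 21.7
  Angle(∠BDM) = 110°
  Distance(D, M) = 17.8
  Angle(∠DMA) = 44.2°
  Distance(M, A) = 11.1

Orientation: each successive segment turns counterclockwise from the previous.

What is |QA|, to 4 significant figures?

2.093

G is at the origin; GQ runs at 71.6° with length 28.0, so Q = (8.838, 26.57). ∠GQK = 144.5° gives QK at 107.1° from the x-axis; with |QK| = 13.0, K = (5.016, 38.99). ∠QKB = 98.2° gives KB at -171.1° from the x-axis; with |KB| = 13.4, B = (-8.223, 36.92). ∠KBD = 78.1° gives BD at -69.20° from the x-axis; with |BD| = 21.7, D = (-0.5172, 16.64). ∠BDM = 110.0° gives DM at 0.8000° from the x-axis; with |DM| = 17.8, M = (17.28, 16.88). ∠DMA = 44.2° gives MA at 136.6° from the x-axis; with |MA| = 11.1, A = (9.216, 24.51). Then |QA| = |A − Q| = 2.093.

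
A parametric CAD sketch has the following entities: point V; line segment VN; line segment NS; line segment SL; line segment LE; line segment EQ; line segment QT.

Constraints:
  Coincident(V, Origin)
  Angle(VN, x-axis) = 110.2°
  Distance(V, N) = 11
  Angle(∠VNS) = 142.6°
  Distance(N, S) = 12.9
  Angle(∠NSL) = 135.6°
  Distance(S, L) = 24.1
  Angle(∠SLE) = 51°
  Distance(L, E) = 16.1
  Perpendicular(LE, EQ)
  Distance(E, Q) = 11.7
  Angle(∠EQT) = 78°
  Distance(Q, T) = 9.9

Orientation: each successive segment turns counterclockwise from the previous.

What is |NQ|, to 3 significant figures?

14.6

∠SLE = 51.0° gives LE at -39.0° from the x-axis; with |LE| = 16.1, E = (-25.8, 2.09). LE is perpendicular to EQ, so EQ runs at 51.0°; with |EQ| = 11.7, Q = (-18.4, 11.2). Then |NQ| = |Q − N| = 14.6.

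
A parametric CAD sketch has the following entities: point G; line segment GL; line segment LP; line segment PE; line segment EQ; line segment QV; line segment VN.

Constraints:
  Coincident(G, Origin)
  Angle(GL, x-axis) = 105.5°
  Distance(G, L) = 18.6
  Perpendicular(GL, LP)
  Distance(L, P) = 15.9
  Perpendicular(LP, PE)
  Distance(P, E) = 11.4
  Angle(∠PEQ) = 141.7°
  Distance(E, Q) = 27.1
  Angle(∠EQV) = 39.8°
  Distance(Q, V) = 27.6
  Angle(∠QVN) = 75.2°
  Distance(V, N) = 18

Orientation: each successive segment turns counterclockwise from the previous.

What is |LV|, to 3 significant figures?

5.33

G is at the origin; GL runs at 105.5° with length 18.6, so L = (-4.97, 17.9). GL ⟂ LP, so LP runs at -164°; with |LP| = 15.9, P = (-20.3, 13.7). LP ⟂ PE, so PE runs at -74.5°; with |PE| = 11.4, E = (-17.2, 2.69). ∠PEQ = 141.7° gives EQ at -36.2° from the x-axis; with |EQ| = 27.1, Q = (4.62, -13.3). ∠EQV = 39.8° gives QV at 104° from the x-axis; with |QV| = 27.6, V = (-2.05, 13.5). Then |LV| = |V − L| = 5.33.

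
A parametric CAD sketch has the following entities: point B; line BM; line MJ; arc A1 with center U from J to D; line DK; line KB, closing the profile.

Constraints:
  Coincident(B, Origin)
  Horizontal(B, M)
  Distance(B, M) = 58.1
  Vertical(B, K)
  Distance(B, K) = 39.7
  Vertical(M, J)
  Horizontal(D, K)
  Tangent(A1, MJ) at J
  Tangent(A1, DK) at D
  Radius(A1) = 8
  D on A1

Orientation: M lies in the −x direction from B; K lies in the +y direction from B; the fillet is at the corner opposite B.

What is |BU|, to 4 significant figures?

59.29

B is at the origin; BM is horizontal with |BM| = 58.1 and M on the −x side, so M = (-58.10, 0.000). BK is vertical with |BK| = 39.7 and K on the +y side, so K = (0.000, 39.70). The virtual corner opposite B is at (-58.10, 39.70). A1 meets MJ tangentially, so UJ is at right angles to MJ and tangency of A1 to DK means the radius UD is perpendicular to DK, with radius 8.0, so the center U sits 8.0 in from both sides at U = (-50.10, 31.70). Then |BU| = |U − B| = 59.29.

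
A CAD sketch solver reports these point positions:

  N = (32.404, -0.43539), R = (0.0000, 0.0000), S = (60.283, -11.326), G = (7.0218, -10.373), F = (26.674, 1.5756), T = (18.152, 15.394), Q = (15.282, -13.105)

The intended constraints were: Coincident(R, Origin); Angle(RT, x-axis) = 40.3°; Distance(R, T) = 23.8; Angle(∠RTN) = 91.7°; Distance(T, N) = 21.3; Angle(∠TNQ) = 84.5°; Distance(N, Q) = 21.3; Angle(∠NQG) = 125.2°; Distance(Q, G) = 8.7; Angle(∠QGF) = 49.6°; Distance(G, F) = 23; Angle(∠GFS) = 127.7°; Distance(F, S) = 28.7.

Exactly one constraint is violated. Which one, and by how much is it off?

Distance(F, S) = 28.7 — off by 7.30.

R = (0.00, 0.00) ✓; RT at 40.30° ✓; |RT| = 23.80 ✓; ∠RTN = 91.70° ✓; |TN| = 21.30 ✓; ∠TNQ = 84.50° ✓; |NQ| = 21.30 ✓; ∠NQG = 125.2° ✓; |QG| = 8.700 ✓; ∠QGF = 49.60° ✓; |GF| = 23.00 ✓; ∠GFS = 127.7° ✓; |FS| = 36.00 ✗.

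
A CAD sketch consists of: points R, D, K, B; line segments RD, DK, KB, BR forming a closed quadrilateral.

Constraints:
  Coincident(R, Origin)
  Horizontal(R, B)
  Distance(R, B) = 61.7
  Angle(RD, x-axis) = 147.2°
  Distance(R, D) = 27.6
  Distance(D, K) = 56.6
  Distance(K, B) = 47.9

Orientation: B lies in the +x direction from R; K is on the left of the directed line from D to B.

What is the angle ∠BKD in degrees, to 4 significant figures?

110.9°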